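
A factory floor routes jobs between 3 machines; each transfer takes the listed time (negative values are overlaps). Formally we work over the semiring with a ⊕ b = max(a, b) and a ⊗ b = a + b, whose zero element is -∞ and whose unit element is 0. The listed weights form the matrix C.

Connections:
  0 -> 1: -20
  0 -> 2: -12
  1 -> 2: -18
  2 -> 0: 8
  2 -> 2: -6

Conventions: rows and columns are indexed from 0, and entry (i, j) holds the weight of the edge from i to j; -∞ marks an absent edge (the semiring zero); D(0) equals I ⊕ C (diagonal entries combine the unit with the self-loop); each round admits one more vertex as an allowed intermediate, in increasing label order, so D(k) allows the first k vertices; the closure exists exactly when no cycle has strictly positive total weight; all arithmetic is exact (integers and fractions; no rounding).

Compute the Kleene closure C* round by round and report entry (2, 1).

D(0):
  [0, -20, -12]
  [-∞, 0, -18]
  [8, -∞, 0]
D(1):
  [0, -20, -12]
  [-∞, 0, -18]
  [8, -12, 0]
D(2):
  [0, -20, -12]
  [-∞, 0, -18]
  [8, -12, 0]
D(3):
  [0, -20, -12]
  [-10, 0, -18]
  [8, -12, 0]
Answer: C*[2][1] = -12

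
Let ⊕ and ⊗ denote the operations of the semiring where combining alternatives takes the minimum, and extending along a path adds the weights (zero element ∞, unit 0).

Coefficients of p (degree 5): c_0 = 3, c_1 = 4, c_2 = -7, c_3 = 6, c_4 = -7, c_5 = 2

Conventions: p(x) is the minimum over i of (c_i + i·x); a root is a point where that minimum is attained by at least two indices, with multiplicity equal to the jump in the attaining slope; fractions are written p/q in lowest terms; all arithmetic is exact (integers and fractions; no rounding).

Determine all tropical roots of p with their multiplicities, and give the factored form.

hull edge (i=0, c=3) to (i=2, c=-7): slope -5, span 2
hull edge (i=2, c=-7) to (i=4, c=-7): slope 0, span 2
hull edge (i=4, c=-7) to (i=5, c=2): slope 9, span 1
Factored form: p(x) = 2 ⊗ (x ⊕ (-9)) ⊗ (x ⊕ 0) ⊗ (x ⊕ 0) ⊗ (x ⊕ 5) ⊗ (x ⊕ 5)
Answer: roots = -9 (mult 1), 0 (mult 2), 5 (mult 2)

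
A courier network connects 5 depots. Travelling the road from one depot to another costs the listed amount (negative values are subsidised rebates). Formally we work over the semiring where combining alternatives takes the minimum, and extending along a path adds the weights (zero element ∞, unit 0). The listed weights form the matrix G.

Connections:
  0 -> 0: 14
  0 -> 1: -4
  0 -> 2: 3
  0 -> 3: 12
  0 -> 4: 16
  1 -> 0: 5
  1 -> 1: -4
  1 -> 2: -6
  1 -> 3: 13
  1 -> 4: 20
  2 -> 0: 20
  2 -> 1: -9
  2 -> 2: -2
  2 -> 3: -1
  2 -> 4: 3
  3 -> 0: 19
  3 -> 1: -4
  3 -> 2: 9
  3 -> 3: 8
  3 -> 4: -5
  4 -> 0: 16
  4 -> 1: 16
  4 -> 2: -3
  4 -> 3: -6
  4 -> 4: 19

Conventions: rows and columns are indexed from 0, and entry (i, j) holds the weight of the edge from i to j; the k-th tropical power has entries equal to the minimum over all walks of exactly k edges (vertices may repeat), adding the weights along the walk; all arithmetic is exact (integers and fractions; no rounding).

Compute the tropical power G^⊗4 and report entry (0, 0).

G^⊗2:
  [1, -8, -10, 2, 6]
  [1, -15, -10, -7, -3]
  [-4, -13, -15, -3, -6]
  [1, -8, -10, -11, 3]
  [13, -12, -5, -4, -11]
G^⊗3:
  [-3, -19, -14, -11, -7]
  [-10, -19, -21, -11, -12]
  [-8, -24, -19, -16, -12]
  [-3, -19, -14, -11, -16]
  [-7, -16, -18, -17, -9]
G^⊗4:
  [-14, -23, -25, -15, -16]
  [-14, -30, -25, -22, -18]
  [-19, -28, -30, -20, -21]
  [-14, -23, -25, -22, -16]
  [-11, -27, -22, -19, -22]
Key observation: the optimum is the walk 0->1->2->1->0, with weight (-4) + (-6) + (-9) + 5 = -14.
Optimal value attained by: walk 0->1->2->1->0.
Answer: (G^⊗4)[0][0] = -14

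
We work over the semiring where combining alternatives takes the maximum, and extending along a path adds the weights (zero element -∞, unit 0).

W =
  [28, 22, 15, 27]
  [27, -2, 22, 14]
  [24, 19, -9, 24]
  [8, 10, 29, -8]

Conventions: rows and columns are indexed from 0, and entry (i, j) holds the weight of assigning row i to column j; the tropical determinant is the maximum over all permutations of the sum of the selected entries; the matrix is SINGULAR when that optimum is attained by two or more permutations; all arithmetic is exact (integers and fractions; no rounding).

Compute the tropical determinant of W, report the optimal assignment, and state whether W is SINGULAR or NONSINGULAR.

σ = (0, 1, 2, 3): 28 + (-2) + (-9) + (-8) = 9
σ = (0, 1, 3, 2): 28 + (-2) + 24 + 29 = 79
σ = (0, 2, 1, 3): 28 + 22 + 19 + (-8) = 61
σ = (0, 2, 3, 1): 28 + 22 + 24 + 10 = 84
σ = (0, 3, 1, 2): 28 + 14 + 19 + 29 = 90
σ = (0, 3, 2, 1): 28 + 14 + (-9) + 10 = 43
σ = (1, 0, 2, 3): 22 + 27 + (-9) + (-8) = 32
σ = (1, 0, 3, 2): 22 + 27 + 24 + 29 = 102
σ = (1, 2, 0, 3): 22 + 22 + 24 + (-8) = 60
σ = (1, 2, 3, 0): 22 + 22 + 24 + 8 = 76
σ = (1, 3, 0, 2): 22 + 14 + 24 + 29 = 89
σ = (1, 3, 2, 0): 22 + 14 + (-9) + 8 = 35
σ = (2, 0, 1, 3): 15 + 27 + 19 + (-8) = 53
σ = (2, 0, 3, 1): 15 + 27 + 24 + 10 = 76
σ = (2, 1, 0, 3): 15 + (-2) + 24 + (-8) = 29
σ = (2, 1, 3, 0): 15 + (-2) + 24 + 8 = 45
σ = (2, 3, 0, 1): 15 + 14 + 24 + 10 = 63
σ = (2, 3, 1, 0): 15 + 14 + 19 + 8 = 56
σ = (3, 0, 1, 2): 27 + 27 + 19 + 29 = 102
σ = (3, 0, 2, 1): 27 + 27 + (-9) + 10 = 55
σ = (3, 1, 0, 2): 27 + (-2) + 24 + 29 = 78
σ = (3, 1, 2, 0): 27 + (-2) + (-9) + 8 = 24
σ = (3, 2, 0, 1): 27 + 22 + 24 + 10 = 83
σ = (3, 2, 1, 0): 27 + 22 + 19 + 8 = 76
Optimal value attained by: σ = (1, 0, 3, 2).
Answer: det⊕(W) = 102; verdict: SINGULAR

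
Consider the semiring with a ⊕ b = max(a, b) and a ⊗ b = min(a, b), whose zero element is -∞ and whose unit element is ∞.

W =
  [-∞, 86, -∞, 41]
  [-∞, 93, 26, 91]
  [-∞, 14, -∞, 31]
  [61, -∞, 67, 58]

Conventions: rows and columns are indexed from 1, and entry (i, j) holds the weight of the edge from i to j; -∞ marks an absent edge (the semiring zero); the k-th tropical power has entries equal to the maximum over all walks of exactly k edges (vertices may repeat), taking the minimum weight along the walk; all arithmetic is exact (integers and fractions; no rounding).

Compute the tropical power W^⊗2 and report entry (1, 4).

W^⊗2:
  [41, 86, 41, 86]
  [61, 93, 67, 91]
  [31, 14, 31, 31]
  [58, 61, 58, 58]
Key observation: the optimum is the walk 1->2->4, with weight 86 min 91 = 86.
Optimal value attained by: walk 1->2->4.
Answer: (W^⊗2)[1][4] = 86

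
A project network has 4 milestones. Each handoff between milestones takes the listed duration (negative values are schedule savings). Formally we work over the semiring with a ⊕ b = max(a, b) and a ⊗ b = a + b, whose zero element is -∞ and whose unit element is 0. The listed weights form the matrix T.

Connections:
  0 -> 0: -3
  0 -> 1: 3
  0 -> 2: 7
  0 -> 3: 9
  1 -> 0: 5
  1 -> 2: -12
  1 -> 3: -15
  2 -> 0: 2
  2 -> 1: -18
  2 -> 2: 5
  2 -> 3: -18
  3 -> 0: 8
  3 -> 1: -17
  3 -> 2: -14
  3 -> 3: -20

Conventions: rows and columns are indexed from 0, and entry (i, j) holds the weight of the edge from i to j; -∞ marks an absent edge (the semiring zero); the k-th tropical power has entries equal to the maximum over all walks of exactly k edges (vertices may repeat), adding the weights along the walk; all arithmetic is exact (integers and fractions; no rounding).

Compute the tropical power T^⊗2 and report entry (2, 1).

T^⊗2:
  [17, 0, 12, 6]
  [2, 8, 12, 14]
  [7, 5, 10, 11]
  [5, 11, 15, 17]
Key observation: the optimum is the walk 2->0->1, with weight 2 + 3 = 5.
Optimal value attained by: walk 2->0->1.
Answer: (T^⊗2)[2][1] = 5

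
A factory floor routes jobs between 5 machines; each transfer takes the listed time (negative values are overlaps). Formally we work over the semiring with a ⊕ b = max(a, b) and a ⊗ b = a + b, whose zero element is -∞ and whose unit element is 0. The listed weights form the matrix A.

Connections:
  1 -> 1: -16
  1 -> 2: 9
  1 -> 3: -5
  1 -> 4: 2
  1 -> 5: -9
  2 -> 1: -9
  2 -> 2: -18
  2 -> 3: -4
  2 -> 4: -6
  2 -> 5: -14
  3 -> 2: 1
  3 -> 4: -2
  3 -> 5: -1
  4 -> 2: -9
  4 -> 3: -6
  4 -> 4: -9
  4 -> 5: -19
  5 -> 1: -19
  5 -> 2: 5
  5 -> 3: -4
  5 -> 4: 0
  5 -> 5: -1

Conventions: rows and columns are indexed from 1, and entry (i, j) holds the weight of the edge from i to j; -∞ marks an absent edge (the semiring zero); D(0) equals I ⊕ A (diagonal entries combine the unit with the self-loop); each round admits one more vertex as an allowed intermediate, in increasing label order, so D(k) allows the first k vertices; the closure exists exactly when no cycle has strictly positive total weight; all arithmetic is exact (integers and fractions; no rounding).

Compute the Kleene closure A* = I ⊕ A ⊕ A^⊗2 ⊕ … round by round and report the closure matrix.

D(0):
  [0, 9, -5, 2, -9]
  [-9, 0, -4, -6, -14]
  [-∞, 1, 0, -2, -1]
  [-∞, -9, -6, 0, -19]
  [-19, 5, -4, 0, 0]
D(1):
  [0, 9, -5, 2, -9]
  [-9, 0, -4, -6, -14]
  [-∞, 1, 0, -2, -1]
  [-∞, -9, -6, 0, -19]
  [-19, 5, -4, 0, 0]
D(2):
  [0, 9, 5, 3, -5]
  [-9, 0, -4, -6, -14]
  [-8, 1, 0, -2, -1]
  [-18, -9, -6, 0, -19]
  [-4, 5, 1, 0, 0]
D(3):
  [0, 9, 5, 3, 4]
  [-9, 0, -4, -6, -5]
  [-8, 1, 0, -2, -1]
  [-14, -5, -6, 0, -7]
  [-4, 5, 1, 0, 0]
D(4):
  [0, 9, 5, 3, 4]
  [-9, 0, -4, -6, -5]
  [-8, 1, 0, -2, -1]
  [-14, -5, -6, 0, -7]
  [-4, 5, 1, 0, 0]
D(5):
  [0, 9, 5, 4, 4]
  [-9, 0, -4, -5, -5]
  [-5, 4, 0, -1, -1]
  [-11, -2, -6, 0, -7]
  [-4, 5, 1, 0, 0]
Answer: A* = [[0, 9, 5, 4, 4], [-9, 0, -4, -5, -5], [-5, 4, 0, -1, -1], [-11, -2, -6, 0, -7], [-4, 5, 1, 0, 0]]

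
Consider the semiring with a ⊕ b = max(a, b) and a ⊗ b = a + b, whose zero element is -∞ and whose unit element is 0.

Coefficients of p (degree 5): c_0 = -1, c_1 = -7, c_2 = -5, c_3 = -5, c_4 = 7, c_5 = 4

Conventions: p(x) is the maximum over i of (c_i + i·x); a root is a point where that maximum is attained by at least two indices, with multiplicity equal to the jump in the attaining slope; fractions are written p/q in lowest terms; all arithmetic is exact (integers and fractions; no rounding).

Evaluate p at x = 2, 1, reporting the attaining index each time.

p(2) = max(-1+0·2=-1, -7+1·2=-5, -5+2·2=-1, -5+3·2=1, 7+4·2=15, 4+5·2=14) = 15 (attained by i=4)
p(1) = max(-1+0·1=-1, -7+1·1=-6, -5+2·1=-3, -5+3·1=-2, 7+4·1=11, 4+5·1=9) = 11 (attained by i=4)
Answer: p(2) = 15; p(1) = 11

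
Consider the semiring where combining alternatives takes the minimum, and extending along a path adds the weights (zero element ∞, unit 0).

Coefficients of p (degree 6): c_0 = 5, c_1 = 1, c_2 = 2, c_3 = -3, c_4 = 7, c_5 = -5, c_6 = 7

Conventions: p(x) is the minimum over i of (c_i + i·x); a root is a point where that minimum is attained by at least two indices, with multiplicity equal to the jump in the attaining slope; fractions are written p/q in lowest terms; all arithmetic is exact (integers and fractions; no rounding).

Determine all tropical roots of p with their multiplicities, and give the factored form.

hull edge (i=0, c=5) to (i=1, c=1): slope -4, span 1
hull edge (i=1, c=1) to (i=3, c=-3): slope -2, span 2
hull edge (i=3, c=-3) to (i=5, c=-5): slope -1, span 2
hull edge (i=5, c=-5) to (i=6, c=7): slope 12, span 1
Factored form: p(x) = 7 ⊗ (x ⊕ (-12)) ⊗ (x ⊕ 1) ⊗ (x ⊕ 1) ⊗ (x ⊕ 2) ⊗ (x ⊕ 2) ⊗ (x ⊕ 4)
Answer: roots = -12 (mult 1), 1 (mult 2), 2 (mult 2), 4 (mult 1)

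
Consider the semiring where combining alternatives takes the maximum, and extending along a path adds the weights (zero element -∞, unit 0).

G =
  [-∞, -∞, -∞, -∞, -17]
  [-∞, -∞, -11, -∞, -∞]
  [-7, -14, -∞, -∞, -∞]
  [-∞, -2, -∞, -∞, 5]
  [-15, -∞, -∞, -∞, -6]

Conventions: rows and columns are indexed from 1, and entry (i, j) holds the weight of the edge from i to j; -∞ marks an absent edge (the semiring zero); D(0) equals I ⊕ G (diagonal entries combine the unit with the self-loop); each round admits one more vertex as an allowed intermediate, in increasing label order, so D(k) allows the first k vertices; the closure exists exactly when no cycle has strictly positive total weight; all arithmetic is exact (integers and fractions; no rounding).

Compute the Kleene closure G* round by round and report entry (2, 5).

D(0):
  [0, -∞, -∞, -∞, -17]
  [-∞, 0, -11, -∞, -∞]
  [-7, -14, 0, -∞, -∞]
  [-∞, -2, -∞, 0, 5]
  [-15, -∞, -∞, -∞, 0]
D(1):
  [0, -∞, -∞, -∞, -17]
  [-∞, 0, -11, -∞, -∞]
  [-7, -14, 0, -∞, -24]
  [-∞, -2, -∞, 0, 5]
  [-15, -∞, -∞, -∞, 0]
D(2):
  [0, -∞, -∞, -∞, -17]
  [-∞, 0, -11, -∞, -∞]
  [-7, -14, 0, -∞, -24]
  [-∞, -2, -13, 0, 5]
  [-15, -∞, -∞, -∞, 0]
D(3):
  [0, -∞, -∞, -∞, -17]
  [-18, 0, -11, -∞, -35]
  [-7, -14, 0, -∞, -24]
  [-20, -2, -13, 0, 5]
  [-15, -∞, -∞, -∞, 0]
D(4):
  [0, -∞, -∞, -∞, -17]
  [-18, 0, -11, -∞, -35]
  [-7, -14, 0, -∞, -24]
  [-20, -2, -13, 0, 5]
  [-15, -∞, -∞, -∞, 0]
D(5):
  [0, -∞, -∞, -∞, -17]
  [-18, 0, -11, -∞, -35]
  [-7, -14, 0, -∞, -24]
  [-10, -2, -13, 0, 5]
  [-15, -∞, -∞, -∞, 0]
Answer: G*[2][5] = -35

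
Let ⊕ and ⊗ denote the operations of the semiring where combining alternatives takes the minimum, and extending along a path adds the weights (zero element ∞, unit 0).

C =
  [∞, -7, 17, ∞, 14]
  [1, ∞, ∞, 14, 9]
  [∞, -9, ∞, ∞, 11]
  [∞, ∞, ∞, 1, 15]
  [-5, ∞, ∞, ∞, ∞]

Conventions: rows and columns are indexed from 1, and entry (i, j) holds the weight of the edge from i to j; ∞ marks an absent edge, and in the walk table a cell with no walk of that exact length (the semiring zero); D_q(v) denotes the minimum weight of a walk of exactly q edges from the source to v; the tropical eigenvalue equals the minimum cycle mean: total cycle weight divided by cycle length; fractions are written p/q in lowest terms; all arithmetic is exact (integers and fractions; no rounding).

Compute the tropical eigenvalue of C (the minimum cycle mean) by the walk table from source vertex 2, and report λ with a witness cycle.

q=0: [∞, 0, ∞, ∞, ∞]
q=1: [1, ∞, ∞, 14, 9]
q=2: [4, -6, 18, 15, 15]
q=3: [-5, -3, 21, 8, 3]
q=4: [-2, -12, 12, 9, 6]
q=5: [-11, -9, 15, 2, -3]
Optimal cycle mean attained by: cycle 1->2->1, total (-7) + 1, length 2.
Answer: λ = -3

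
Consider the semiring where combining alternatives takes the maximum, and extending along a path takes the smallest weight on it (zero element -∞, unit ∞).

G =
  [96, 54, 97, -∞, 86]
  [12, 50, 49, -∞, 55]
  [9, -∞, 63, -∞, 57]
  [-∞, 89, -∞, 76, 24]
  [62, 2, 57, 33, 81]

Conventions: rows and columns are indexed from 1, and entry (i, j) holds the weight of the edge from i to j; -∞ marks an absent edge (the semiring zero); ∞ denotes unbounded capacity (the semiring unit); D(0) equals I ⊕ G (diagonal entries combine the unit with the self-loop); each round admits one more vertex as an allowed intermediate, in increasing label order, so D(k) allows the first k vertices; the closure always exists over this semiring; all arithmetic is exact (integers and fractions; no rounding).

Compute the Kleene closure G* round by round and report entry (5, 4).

D(0):
  [∞, 54, 97, -∞, 86]
  [12, ∞, 49, -∞, 55]
  [9, -∞, ∞, -∞, 57]
  [-∞, 89, -∞, ∞, 24]
  [62, 2, 57, 33, ∞]
D(1):
  [∞, 54, 97, -∞, 86]
  [12, ∞, 49, -∞, 55]
  [9, 9, ∞, -∞, 57]
  [-∞, 89, -∞, ∞, 24]
  [62, 54, 62, 33, ∞]
D(2):
  [∞, 54, 97, -∞, 86]
  [12, ∞, 49, -∞, 55]
  [9, 9, ∞, -∞, 57]
  [12, 89, 49, ∞, 55]
  [62, 54, 62, 33, ∞]
D(3):
  [∞, 54, 97, -∞, 86]
  [12, ∞, 49, -∞, 55]
  [9, 9, ∞, -∞, 57]
  [12, 89, 49, ∞, 55]
  [62, 54, 62, 33, ∞]
D(4):
  [∞, 54, 97, -∞, 86]
  [12, ∞, 49, -∞, 55]
  [9, 9, ∞, -∞, 57]
  [12, 89, 49, ∞, 55]
  [62, 54, 62, 33, ∞]
D(5):
  [∞, 54, 97, 33, 86]
  [55, ∞, 55, 33, 55]
  [57, 54, ∞, 33, 57]
  [55, 89, 55, ∞, 55]
  [62, 54, 62, 33, ∞]
Answer: G*[5][4] = 33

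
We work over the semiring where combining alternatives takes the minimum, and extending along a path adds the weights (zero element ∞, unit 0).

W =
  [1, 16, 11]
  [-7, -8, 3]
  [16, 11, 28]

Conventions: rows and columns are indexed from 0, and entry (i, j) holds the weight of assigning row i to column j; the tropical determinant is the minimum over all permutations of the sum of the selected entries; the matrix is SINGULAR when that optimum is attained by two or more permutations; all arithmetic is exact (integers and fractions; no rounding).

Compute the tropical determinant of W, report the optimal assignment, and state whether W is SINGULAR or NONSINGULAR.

σ = (0, 1, 2): 1 + (-8) + 28 = 21
σ = (0, 2, 1): 1 + 3 + 11 = 15
σ = (1, 0, 2): 16 + (-7) + 28 = 37
σ = (1, 2, 0): 16 + 3 + 16 = 35
σ = (2, 0, 1): 11 + (-7) + 11 = 15
σ = (2, 1, 0): 11 + (-8) + 16 = 19
Optimal value attained by: σ = (0, 2, 1).
Answer: det⊕(W) = 15; verdict: SINGULAR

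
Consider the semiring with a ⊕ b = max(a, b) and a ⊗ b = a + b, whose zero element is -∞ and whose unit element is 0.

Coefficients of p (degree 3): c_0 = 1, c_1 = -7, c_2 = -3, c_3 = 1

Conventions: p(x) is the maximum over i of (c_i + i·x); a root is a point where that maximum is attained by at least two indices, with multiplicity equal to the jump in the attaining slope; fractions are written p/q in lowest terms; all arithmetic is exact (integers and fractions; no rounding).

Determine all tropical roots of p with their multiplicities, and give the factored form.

hull edge (i=0, c=1) to (i=3, c=1): slope 0, span 3
Factored form: p(x) = 1 ⊗ (x ⊕ 0) ⊗ (x ⊕ 0) ⊗ (x ⊕ 0)
Answer: roots = 0 (mult 3)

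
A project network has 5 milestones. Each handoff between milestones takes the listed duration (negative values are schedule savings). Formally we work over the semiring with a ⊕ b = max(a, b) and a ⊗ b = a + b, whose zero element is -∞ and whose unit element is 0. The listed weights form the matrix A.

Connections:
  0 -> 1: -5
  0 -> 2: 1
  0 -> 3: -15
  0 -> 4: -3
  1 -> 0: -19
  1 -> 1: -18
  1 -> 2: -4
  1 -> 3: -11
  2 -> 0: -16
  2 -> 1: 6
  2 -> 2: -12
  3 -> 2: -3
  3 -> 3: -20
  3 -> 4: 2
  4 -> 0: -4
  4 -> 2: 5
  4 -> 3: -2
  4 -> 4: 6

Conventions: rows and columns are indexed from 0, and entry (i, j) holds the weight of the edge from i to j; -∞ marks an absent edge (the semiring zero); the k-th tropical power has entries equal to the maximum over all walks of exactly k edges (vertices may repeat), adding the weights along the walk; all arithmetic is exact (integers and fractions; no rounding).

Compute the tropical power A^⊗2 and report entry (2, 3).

A^⊗2:
  [-7, 7, 2, -5, 3]
  [-20, 2, -14, -29, -9]
  [-13, -6, 2, -5, -19]
  [-2, 3, 7, 0, 8]
  [2, 11, 11, 4, 12]
Key observation: the optimum is the walk 2->1->3, with weight 6 + (-11) = -5.
Optimal value attained by: walk 2->1->3.
Answer: (A^⊗2)[2][3] = -5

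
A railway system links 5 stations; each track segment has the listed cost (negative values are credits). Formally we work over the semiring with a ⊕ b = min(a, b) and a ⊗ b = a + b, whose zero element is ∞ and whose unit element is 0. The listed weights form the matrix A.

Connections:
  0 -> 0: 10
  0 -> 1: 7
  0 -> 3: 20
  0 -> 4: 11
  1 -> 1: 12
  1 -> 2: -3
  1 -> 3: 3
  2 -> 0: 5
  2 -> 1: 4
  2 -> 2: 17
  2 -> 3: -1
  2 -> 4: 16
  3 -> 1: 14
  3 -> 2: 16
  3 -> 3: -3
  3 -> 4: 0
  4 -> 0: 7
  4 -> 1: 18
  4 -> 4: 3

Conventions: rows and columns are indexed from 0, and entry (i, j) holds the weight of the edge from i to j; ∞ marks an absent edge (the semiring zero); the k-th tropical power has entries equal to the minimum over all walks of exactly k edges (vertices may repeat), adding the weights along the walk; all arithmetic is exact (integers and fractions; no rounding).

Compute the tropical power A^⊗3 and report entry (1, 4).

A^⊗2:
  [18, 17, 4, 10, 14]
  [2, 1, 9, -4, 3]
  [15, 12, 1, -4, -1]
  [7, 11, 11, -6, -3]
  [10, 14, 15, 21, 6]
A^⊗3:
  [9, 8, 14, 3, 10]
  [10, 9, -2, -7, -4]
  [6, 5, 9, -7, -4]
  [4, 8, 8, -9, -6]
  [13, 17, 11, 14, 9]
Key observation: the optimum is the walk 1->2->3->4, with weight (-3) + (-1) + 0 = -4.
Optimal value attained by: walk 1->2->3->4.
Answer: (A^⊗3)[1][4] = -4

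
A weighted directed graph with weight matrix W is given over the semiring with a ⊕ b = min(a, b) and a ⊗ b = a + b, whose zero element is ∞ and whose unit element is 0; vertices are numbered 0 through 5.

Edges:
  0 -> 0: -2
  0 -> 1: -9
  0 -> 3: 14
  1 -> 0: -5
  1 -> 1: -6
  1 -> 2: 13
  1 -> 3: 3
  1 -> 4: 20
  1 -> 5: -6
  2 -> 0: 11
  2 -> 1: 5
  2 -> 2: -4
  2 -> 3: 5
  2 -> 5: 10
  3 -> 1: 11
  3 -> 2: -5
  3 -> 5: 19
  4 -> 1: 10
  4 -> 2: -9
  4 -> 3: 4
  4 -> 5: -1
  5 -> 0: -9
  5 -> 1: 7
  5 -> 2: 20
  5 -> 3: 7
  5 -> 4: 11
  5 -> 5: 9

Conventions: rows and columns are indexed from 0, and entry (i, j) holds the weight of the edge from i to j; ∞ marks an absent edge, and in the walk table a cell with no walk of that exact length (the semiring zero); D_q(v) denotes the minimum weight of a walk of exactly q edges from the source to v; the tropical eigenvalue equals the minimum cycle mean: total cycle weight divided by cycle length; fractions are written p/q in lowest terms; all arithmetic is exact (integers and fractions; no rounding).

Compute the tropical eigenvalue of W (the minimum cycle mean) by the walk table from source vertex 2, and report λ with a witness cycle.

q=0: [∞, ∞, 0, ∞, ∞, ∞]
q=1: [11, 5, -4, 5, ∞, 10]
q=2: [0, -1, -8, 1, 21, -1]
q=3: [-10, -9, -12, -3, 10, -7]
q=4: [-16, -19, -16, -7, 4, -15]
q=5: [-24, -25, -20, -16, -4, -25]
q=6: [-34, -33, -24, -22, -14, -31]
Optimal cycle mean attained by: cycle 0->1->5->0, total (-9) + (-6) + (-9), length 3.
Answer: λ = -8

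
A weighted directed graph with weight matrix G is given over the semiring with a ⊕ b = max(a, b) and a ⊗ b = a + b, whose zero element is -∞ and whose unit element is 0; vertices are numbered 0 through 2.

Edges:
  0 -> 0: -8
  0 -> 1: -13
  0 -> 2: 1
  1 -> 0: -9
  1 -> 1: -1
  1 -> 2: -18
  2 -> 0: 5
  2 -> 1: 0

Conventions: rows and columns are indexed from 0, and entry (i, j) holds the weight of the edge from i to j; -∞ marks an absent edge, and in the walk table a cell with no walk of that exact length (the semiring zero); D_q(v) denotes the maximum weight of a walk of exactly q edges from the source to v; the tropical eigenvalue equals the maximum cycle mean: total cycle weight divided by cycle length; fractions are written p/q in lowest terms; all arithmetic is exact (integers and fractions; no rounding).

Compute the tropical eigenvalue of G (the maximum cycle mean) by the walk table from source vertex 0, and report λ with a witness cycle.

q=0: [0, -∞, -∞]
q=1: [-8, -13, 1]
q=2: [6, 1, -7]
q=3: [-2, 0, 7]
Optimal cycle mean attained by: cycle 0->2->0, total 1 + 5, length 2.
Answer: λ = 3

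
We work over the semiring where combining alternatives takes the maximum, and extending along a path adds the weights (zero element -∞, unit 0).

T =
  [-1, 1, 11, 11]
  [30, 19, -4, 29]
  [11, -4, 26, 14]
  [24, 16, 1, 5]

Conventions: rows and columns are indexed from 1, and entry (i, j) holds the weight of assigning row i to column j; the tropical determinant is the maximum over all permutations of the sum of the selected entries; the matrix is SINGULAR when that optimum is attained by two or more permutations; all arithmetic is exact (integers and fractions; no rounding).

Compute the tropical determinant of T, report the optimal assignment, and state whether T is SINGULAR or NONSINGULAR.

σ = (1, 2, 3, 4): (-1) + 19 + 26 + 5 = 49
σ = (1, 2, 4, 3): (-1) + 19 + 14 + 1 = 33
σ = (1, 3, 2, 4): (-1) + (-4) + (-4) + 5 = -4
σ = (1, 3, 4, 2): (-1) + (-4) + 14 + 16 = 25
σ = (1, 4, 2, 3): (-1) + 29 + (-4) + 1 = 25
σ = (1, 4, 3, 2): (-1) + 29 + 26 + 16 = 70
σ = (2, 1, 3, 4): 1 + 30 + 26 + 5 = 62
σ = (2, 1, 4, 3): 1 + 30 + 14 + 1 = 46
σ = (2, 3, 1, 4): 1 + (-4) + 11 + 5 = 13
σ = (2, 3, 4, 1): 1 + (-4) + 14 + 24 = 35
σ = (2, 4, 1, 3): 1 + 29 + 11 + 1 = 42
σ = (2, 4, 3, 1): 1 + 29 + 26 + 24 = 80
σ = (3, 1, 2, 4): 11 + 30 + (-4) + 5 = 42
σ = (3, 1, 4, 2): 11 + 30 + 14 + 16 = 71
σ = (3, 2, 1, 4): 11 + 19 + 11 + 5 = 46
σ = (3, 2, 4, 1): 11 + 19 + 14 + 24 = 68
σ = (3, 4, 1, 2): 11 + 29 + 11 + 16 = 67
σ = (3, 4, 2, 1): 11 + 29 + (-4) + 24 = 60
σ = (4, 1, 2, 3): 11 + 30 + (-4) + 1 = 38
σ = (4, 1, 3, 2): 11 + 30 + 26 + 16 = 83
σ = (4, 2, 1, 3): 11 + 19 + 11 + 1 = 42
σ = (4, 2, 3, 1): 11 + 19 + 26 + 24 = 80
σ = (4, 3, 1, 2): 11 + (-4) + 11 + 16 = 34
σ = (4, 3, 2, 1): 11 + (-4) + (-4) + 24 = 27
Optimal value attained by: σ = (4, 1, 3, 2).
Answer: det⊕(T) = 83; verdict: NONSINGULAR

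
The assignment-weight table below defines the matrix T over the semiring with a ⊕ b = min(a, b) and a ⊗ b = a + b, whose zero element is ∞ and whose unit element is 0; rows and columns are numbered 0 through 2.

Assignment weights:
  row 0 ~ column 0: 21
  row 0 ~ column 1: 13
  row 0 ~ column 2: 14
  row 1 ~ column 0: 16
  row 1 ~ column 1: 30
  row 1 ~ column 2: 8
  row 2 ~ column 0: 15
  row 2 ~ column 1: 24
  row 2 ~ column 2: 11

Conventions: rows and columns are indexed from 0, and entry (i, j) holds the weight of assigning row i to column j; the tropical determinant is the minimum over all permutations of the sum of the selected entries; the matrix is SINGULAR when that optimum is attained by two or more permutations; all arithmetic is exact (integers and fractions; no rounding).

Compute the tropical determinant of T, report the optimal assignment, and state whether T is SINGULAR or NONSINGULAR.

σ = (0, 1, 2): 21 + 30 + 11 = 62
σ = (0, 2, 1): 21 + 8 + 24 = 53
σ = (1, 0, 2): 13 + 16 + 11 = 40
σ = (1, 2, 0): 13 + 8 + 15 = 36
σ = (2, 0, 1): 14 + 16 + 24 = 54
σ = (2, 1, 0): 14 + 30 + 15 = 59
Optimal value attained by: σ = (1, 2, 0).
Answer: det⊕(T) = 36; verdict: NONSINGULAR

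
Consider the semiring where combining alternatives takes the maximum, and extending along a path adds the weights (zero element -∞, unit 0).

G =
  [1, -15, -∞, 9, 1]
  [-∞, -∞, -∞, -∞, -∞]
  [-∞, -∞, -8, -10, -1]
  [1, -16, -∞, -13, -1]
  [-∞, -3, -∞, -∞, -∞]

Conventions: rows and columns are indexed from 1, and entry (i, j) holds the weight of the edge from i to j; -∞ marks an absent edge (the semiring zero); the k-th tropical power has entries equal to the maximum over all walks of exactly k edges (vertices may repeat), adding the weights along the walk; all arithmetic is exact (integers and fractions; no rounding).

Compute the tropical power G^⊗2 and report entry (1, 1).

G^⊗2:
  [10, -2, -∞, 10, 8]
  [-∞, -∞, -∞, -∞, -∞]
  [-9, -4, -16, -18, -9]
  [2, -4, -∞, 10, 2]
  [-∞, -∞, -∞, -∞, -∞]
Key observation: the optimum is the walk 1->4->1, with weight 9 + 1 = 10.
Optimal value attained by: walk 1->4->1.
Answer: (G^⊗2)[1][1] = 10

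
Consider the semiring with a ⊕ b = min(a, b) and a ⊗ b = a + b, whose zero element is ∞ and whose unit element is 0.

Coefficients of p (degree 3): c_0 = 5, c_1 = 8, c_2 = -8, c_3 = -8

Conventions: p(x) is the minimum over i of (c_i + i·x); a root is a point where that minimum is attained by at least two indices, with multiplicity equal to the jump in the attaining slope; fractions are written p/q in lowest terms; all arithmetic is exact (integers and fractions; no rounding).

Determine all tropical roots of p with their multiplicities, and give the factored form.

hull edge (i=0, c=5) to (i=2, c=-8): slope -13/2, span 2
hull edge (i=2, c=-8) to (i=3, c=-8): slope 0, span 1
Factored form: p(x) = -8 ⊗ (x ⊕ 0) ⊗ (x ⊕ 13/2) ⊗ (x ⊕ 13/2)
Answer: roots = 0 (mult 1), 13/2 (mult 2)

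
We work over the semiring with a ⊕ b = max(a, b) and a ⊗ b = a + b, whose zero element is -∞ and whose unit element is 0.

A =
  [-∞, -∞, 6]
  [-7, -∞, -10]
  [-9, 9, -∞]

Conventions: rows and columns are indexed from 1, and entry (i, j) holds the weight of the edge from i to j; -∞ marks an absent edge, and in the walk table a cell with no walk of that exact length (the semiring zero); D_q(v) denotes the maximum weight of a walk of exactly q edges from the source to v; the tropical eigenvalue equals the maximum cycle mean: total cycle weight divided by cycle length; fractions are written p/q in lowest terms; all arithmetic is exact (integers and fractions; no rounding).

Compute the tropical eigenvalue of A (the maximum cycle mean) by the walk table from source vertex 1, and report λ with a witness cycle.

q=0: [0, -∞, -∞]
q=1: [-∞, -∞, 6]
q=2: [-3, 15, -∞]
q=3: [8, -∞, 5]
Optimal cycle mean attained by: cycle 1->3->2->1, total 6 + 9 + (-7), length 3.
Answer: λ = 8/3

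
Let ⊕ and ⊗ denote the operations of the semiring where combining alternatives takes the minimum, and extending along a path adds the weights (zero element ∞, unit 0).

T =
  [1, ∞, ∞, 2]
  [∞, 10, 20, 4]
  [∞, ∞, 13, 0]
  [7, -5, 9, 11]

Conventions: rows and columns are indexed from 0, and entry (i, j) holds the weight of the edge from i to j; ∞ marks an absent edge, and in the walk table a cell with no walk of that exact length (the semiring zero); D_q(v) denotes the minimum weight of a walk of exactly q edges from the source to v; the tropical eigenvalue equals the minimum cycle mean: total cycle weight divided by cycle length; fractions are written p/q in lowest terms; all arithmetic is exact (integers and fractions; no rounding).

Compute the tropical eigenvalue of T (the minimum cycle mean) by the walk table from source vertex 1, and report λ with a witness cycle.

q=0: [∞, 0, ∞, ∞]
q=1: [∞, 10, 20, 4]
q=2: [11, -1, 13, 14]
q=3: [12, 9, 19, 3]
q=4: [10, -2, 12, 13]
Optimal cycle mean attained by: cycle 1->3->1, total 4 + (-5), length 2.
Answer: λ = -1/2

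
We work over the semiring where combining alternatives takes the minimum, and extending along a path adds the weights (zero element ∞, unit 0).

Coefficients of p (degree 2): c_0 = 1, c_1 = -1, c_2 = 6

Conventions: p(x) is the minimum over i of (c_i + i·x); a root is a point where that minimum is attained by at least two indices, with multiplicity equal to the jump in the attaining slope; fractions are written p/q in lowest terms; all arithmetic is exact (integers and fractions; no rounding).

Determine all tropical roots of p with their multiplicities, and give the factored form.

hull edge (i=0, c=1) to (i=1, c=-1): slope -2, span 1
hull edge (i=1, c=-1) to (i=2, c=6): slope 7, span 1
Factored form: p(x) = 6 ⊗ (x ⊕ (-7)) ⊗ (x ⊕ 2)
Answer: roots = -7 (mult 1), 2 (mult 1)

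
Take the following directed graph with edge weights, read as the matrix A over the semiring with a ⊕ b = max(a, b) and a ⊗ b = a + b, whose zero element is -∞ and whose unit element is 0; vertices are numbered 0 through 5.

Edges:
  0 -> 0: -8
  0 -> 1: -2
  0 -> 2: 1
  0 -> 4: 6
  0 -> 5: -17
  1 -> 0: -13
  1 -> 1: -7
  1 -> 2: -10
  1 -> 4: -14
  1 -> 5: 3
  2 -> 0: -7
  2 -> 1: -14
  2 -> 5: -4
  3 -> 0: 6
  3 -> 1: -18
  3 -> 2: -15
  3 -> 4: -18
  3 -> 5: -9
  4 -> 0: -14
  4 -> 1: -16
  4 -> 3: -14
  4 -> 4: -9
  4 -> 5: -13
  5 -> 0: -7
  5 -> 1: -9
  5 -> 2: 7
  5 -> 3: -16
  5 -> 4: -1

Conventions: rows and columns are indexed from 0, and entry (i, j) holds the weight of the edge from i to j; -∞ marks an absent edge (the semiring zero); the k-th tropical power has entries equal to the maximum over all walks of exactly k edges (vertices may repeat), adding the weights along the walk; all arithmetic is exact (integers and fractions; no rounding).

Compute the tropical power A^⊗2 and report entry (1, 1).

A^⊗2:
  [-6, -9, -7, -8, -2, 1]
  [-4, -6, 10, -13, 2, -4]
  [-11, -9, 3, -20, -1, -11]
  [-2, 4, 7, -25, 12, -11]
  [-8, -16, -6, -23, -8, -13]
  [0, -7, -6, -15, -1, 3]
Key observation: the optimum is the walk 1->5->1, with weight 3 + (-9) = -6.
Optimal value attained by: walk 1->5->1.
Answer: (A^⊗2)[1][1] = -6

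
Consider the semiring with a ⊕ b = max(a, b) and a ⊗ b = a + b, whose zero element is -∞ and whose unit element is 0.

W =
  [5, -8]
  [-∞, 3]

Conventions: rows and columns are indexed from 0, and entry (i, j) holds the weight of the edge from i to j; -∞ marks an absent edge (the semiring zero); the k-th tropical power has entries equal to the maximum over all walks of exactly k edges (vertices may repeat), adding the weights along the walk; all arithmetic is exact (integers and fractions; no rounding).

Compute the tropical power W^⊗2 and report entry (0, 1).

W^⊗2:
  [10, -3]
  [-∞, 6]
Key observation: the optimum is the walk 0->0->1, with weight 5 + (-8) = -3.
Optimal value attained by: walk 0->0->1.
Answer: (W^⊗2)[0][1] = -3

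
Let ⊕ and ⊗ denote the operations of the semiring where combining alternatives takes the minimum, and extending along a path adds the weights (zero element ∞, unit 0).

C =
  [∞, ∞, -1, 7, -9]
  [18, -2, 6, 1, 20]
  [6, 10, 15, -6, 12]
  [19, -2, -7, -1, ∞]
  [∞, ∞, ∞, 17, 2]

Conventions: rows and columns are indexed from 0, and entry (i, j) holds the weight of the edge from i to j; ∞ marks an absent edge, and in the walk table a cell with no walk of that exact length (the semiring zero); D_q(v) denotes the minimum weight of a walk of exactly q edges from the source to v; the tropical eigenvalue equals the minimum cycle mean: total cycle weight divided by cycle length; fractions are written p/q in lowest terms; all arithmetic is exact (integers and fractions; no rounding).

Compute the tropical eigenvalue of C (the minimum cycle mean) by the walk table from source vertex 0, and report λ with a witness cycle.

q=0: [0, ∞, ∞, ∞, ∞]
q=1: [∞, ∞, -1, 7, -9]
q=2: [5, 5, 0, -7, -7]
q=3: [6, -9, -14, -8, -5]
q=4: [-8, -11, -15, -20, -3]
q=5: [-9, -22, -27, -21, -17]
Optimal cycle mean attained by: cycle 2->3->2, total (-6) + (-7), length 2.
Answer: λ = -13/2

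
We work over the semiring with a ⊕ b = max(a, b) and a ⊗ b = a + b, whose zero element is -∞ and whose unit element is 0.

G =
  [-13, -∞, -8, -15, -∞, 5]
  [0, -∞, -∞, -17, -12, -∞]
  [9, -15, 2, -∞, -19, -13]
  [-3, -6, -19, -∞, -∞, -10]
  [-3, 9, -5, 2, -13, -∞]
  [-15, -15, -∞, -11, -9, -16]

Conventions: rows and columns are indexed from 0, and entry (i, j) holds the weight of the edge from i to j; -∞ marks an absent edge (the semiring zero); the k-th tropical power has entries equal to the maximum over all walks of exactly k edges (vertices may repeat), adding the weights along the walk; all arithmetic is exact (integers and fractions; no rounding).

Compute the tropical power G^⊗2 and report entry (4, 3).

G^⊗2:
  [1, -10, -6, -6, -4, -8]
  [-13, -3, -8, -10, -25, 5]
  [11, -10, 4, -6, -17, 14]
  [-6, -25, -11, -18, -18, 2]
  [9, -4, -3, -8, -3, 2]
  [-12, 0, -14, -7, -22, -10]
Key observation: the optimum is the walk 4->1->3, with weight 9 + (-17) = -8.
Optimal value attained by: walk 4->1->3.
Answer: (G^⊗2)[4][3] = -8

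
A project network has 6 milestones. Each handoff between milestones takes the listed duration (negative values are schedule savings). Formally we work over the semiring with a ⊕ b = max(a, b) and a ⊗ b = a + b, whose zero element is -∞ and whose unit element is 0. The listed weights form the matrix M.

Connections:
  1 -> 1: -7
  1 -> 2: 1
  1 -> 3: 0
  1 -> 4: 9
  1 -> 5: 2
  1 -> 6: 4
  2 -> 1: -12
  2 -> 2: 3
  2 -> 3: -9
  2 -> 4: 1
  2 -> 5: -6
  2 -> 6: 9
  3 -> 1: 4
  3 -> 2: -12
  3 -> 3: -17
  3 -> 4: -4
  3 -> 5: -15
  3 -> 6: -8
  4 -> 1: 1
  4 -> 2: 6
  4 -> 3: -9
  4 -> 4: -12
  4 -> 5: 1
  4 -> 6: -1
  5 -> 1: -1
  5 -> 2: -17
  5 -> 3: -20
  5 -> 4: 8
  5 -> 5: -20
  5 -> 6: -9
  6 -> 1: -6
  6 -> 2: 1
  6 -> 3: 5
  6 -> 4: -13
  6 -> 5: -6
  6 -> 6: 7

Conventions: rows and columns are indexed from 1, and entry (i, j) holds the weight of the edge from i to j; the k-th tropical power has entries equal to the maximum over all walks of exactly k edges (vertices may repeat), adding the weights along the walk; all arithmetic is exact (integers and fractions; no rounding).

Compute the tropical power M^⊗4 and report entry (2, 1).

M^⊗2:
  [10, 15, 9, 10, 10, 11]
  [3, 10, 14, 4, 3, 16]
  [-3, 5, 4, 13, 6, 8]
  [0, 9, 4, 10, 3, 15]
  [9, 14, -1, 8, 9, 7]
  [9, 8, 12, 3, 1, 14]
M^⊗3:
  [13, 18, 16, 19, 12, 24]
  [18, 17, 21, 12, 10, 23]
  [14, 19, 13, 14, 14, 15]
  [11, 16, 20, 11, 11, 22]
  [9, 17, 12, 18, 11, 23]
  [16, 15, 19, 18, 11, 21]
M^⊗4:
  [20, 25, 29, 22, 20, 31]
  [25, 24, 28, 27, 20, 30]
  [17, 22, 20, 23, 16, 28]
  [24, 23, 27, 20, 16, 29]
  [19, 24, 28, 19, 19, 30]
  [23, 24, 26, 25, 19, 28]
Key observation: the optimum is the walk 2->6->6->3->1, with weight 9 + 7 + 5 + 4 = 25.
Optimal value attained by: walk 2->6->6->3->1.
Answer: (M^⊗4)[2][1] = 25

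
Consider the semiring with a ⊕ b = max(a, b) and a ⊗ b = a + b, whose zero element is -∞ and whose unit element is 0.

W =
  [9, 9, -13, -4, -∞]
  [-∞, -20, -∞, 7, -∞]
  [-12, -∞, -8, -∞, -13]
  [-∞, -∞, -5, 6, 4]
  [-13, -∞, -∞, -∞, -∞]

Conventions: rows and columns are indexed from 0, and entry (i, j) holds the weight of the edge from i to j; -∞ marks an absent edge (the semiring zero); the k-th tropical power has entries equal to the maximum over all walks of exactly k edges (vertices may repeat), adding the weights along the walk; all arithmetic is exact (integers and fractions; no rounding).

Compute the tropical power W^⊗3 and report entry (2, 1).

W^⊗2:
  [18, 18, -4, 16, 0]
  [-∞, -40, 2, 13, 11]
  [-3, -3, -16, -16, -21]
  [-9, -∞, 1, 12, 10]
  [-4, -4, -26, -17, -∞]
W^⊗3:
  [27, 27, 11, 25, 20]
  [-2, -60, 8, 19, 17]
  [6, 6, -16, 4, -12]
  [0, 0, 7, 18, 16]
  [5, 5, -17, 3, -13]
Key observation: the optimum is the walk 2->0->0->1, with weight (-12) + 9 + 9 = 6.
Optimal value attained by: walk 2->0->0->1.
Answer: (W^⊗3)[2][1] = 6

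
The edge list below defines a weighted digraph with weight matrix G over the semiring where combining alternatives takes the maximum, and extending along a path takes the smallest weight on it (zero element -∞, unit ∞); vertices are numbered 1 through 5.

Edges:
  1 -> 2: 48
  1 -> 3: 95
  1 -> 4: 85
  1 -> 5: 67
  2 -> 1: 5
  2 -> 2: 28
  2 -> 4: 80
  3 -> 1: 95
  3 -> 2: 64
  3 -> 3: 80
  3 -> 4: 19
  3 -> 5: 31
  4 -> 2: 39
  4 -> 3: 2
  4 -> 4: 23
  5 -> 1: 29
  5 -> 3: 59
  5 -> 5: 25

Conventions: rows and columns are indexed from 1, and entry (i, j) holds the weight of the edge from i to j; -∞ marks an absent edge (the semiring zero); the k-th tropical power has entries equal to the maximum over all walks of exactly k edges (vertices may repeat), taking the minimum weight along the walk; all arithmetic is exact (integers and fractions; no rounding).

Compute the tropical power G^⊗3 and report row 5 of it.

G^⊗2:
  [95, 64, 80, 48, 31]
  [5, 39, 5, 28, 5]
  [80, 64, 95, 85, 67]
  [5, 28, 2, 39, 2]
  [59, 59, 59, 29, 31]
G^⊗3:
  [80, 64, 95, 85, 67]
  [5, 28, 5, 39, 5]
  [95, 64, 80, 80, 67]
  [5, 39, 5, 28, 5]
  [59, 59, 59, 59, 59]
Answer: row 5 of G^⊗3 = [59, 59, 59, 59, 59]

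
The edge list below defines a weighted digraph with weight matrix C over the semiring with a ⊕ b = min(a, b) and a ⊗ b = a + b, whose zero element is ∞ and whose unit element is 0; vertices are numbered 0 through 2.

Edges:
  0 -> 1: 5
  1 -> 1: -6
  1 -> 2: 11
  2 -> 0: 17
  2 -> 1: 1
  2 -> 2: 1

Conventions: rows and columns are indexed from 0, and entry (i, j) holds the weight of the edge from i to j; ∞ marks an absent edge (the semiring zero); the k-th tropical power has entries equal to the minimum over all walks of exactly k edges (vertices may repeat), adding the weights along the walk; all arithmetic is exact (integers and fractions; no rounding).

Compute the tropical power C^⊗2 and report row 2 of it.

C^⊗2:
  [∞, -1, 16]
  [28, -12, 5]
  [18, -5, 2]
Answer: row 2 of C^⊗2 = [18, -5, 2]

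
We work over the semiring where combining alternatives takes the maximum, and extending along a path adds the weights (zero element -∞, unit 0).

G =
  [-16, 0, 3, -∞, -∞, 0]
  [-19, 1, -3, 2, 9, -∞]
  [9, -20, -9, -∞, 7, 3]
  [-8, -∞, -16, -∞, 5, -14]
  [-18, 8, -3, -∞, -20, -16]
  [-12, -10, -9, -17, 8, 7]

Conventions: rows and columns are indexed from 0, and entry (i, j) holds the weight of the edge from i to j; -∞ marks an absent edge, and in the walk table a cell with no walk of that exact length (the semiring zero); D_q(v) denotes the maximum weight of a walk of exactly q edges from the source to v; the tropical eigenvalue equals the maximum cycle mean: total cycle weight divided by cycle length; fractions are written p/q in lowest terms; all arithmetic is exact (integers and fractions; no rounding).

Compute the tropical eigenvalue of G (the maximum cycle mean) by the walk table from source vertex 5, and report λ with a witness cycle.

q=0: [-∞, -∞, -∞, -∞, -∞, 0]
q=1: [-12, -10, -9, -17, 8, 7]
q=2: [0, 16, 5, -8, 15, 14]
q=3: [14, 23, 13, 18, 25, 21]
q=4: [22, 33, 22, 25, 32, 28]
q=5: [31, 40, 30, 35, 42, 35]
q=6: [39, 50, 39, 42, 49, 42]
Optimal cycle mean attained by: cycle 1->4->1, total 9 + 8, length 2.
Answer: λ = 17/2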